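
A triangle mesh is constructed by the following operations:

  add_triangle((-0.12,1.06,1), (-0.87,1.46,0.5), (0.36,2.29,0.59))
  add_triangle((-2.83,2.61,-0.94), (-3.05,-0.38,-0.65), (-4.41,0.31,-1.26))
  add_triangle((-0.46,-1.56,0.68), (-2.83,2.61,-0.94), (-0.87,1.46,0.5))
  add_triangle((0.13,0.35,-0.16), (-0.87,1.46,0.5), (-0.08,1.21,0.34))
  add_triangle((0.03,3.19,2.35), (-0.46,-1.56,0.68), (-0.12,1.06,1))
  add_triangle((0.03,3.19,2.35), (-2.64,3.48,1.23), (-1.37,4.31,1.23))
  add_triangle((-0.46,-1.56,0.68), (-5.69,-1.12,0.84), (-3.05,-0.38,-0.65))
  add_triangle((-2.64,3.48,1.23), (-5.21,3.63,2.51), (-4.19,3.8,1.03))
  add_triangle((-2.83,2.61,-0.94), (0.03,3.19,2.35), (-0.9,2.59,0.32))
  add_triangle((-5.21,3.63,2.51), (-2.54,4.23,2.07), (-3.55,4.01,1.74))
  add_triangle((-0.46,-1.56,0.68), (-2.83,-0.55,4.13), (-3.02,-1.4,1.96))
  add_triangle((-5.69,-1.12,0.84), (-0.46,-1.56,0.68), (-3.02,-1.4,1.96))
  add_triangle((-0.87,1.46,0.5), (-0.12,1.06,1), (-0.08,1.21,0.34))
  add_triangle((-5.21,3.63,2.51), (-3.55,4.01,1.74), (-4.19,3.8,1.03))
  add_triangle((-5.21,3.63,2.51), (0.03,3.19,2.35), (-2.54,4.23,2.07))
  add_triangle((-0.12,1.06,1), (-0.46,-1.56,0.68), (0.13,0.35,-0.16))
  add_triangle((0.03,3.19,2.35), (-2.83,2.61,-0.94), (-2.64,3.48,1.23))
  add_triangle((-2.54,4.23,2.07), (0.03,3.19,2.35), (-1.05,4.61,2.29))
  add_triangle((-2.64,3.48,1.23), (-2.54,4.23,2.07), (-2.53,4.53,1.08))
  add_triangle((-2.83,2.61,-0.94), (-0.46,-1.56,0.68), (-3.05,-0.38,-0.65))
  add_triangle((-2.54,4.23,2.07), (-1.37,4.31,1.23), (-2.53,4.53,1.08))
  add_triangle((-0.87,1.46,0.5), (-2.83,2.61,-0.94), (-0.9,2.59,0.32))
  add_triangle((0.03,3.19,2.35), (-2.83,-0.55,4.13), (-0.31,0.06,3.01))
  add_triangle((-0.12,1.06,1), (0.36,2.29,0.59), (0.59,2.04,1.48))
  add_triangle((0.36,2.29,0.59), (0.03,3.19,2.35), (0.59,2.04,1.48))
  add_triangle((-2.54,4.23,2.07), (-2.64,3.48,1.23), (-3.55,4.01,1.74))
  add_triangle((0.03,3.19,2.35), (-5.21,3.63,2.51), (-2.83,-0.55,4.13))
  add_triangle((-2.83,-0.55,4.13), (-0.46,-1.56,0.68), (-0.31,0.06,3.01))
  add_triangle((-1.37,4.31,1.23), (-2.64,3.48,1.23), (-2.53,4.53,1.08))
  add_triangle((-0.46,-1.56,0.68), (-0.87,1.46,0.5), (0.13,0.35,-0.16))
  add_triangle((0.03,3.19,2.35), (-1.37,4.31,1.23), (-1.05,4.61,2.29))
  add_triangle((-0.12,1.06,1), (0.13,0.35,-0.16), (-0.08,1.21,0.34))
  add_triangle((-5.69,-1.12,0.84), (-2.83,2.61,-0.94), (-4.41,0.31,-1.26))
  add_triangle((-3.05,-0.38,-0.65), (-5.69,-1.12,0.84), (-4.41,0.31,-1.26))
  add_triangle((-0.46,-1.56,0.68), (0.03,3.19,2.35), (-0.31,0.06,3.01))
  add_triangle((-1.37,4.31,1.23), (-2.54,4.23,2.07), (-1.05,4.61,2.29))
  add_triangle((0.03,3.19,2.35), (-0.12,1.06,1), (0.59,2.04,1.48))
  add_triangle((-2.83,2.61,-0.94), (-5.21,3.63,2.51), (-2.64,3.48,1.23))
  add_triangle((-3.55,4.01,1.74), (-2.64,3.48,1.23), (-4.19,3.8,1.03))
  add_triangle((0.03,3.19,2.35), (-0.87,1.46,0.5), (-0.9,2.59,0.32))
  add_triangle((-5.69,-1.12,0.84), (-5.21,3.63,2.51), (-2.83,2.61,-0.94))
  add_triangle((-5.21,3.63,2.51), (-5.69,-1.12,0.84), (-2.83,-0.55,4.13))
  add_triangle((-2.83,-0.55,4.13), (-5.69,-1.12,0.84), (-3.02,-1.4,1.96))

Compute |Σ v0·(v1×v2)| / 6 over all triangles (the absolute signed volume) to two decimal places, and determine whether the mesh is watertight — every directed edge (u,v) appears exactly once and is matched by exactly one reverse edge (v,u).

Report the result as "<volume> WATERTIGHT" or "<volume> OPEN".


67.21 OPEN

Per-triangle v0·(v1×v2)/6:
  t1: -0.2915
  t2: -0.3350
  t3: -0.9967
  t4: +0.0375
  t5: -0.0745
  t6: -1.7638
  t7: +1.4053
  t8: -1.3763
  t9: +1.0032
  t10: +1.0657
  t11: +1.7008
  t12: +1.6424
  t13: +0.1086
  t14: +1.3418
  t15: +2.6917
  t16: +0.0093
  t17: +2.0439
  t18: +0.9090
  t19: +0.5045
  t20: -0.9144
  t21: +0.8583
  t22: -0.4630
  t23: +3.7054
  t24: -0.1791
  t25: +0.3288
  t26: +0.2946
  t27: +12.8912
  t28: +1.7745
  t29: -0.4199
  t30: -0.0054
  t31: +0.3012
  t32: +0.0191
  t33: +4.2227
  t34: +0.8299
  t35: -0.4002
  t36: +1.0942
  t37: +0.0649
  t38: +3.2582
  t39: +0.3369
  t40: -0.4633
  t41: +11.2231
  t42: +16.3777
  t43: +2.8460
Σ = +67.2075 → |volume| = 67.21

Directed edges: 129 total; 3 unmatched, e.g. (-0.87,1.46,0.5)→(0.36,2.29,0.59) → open.


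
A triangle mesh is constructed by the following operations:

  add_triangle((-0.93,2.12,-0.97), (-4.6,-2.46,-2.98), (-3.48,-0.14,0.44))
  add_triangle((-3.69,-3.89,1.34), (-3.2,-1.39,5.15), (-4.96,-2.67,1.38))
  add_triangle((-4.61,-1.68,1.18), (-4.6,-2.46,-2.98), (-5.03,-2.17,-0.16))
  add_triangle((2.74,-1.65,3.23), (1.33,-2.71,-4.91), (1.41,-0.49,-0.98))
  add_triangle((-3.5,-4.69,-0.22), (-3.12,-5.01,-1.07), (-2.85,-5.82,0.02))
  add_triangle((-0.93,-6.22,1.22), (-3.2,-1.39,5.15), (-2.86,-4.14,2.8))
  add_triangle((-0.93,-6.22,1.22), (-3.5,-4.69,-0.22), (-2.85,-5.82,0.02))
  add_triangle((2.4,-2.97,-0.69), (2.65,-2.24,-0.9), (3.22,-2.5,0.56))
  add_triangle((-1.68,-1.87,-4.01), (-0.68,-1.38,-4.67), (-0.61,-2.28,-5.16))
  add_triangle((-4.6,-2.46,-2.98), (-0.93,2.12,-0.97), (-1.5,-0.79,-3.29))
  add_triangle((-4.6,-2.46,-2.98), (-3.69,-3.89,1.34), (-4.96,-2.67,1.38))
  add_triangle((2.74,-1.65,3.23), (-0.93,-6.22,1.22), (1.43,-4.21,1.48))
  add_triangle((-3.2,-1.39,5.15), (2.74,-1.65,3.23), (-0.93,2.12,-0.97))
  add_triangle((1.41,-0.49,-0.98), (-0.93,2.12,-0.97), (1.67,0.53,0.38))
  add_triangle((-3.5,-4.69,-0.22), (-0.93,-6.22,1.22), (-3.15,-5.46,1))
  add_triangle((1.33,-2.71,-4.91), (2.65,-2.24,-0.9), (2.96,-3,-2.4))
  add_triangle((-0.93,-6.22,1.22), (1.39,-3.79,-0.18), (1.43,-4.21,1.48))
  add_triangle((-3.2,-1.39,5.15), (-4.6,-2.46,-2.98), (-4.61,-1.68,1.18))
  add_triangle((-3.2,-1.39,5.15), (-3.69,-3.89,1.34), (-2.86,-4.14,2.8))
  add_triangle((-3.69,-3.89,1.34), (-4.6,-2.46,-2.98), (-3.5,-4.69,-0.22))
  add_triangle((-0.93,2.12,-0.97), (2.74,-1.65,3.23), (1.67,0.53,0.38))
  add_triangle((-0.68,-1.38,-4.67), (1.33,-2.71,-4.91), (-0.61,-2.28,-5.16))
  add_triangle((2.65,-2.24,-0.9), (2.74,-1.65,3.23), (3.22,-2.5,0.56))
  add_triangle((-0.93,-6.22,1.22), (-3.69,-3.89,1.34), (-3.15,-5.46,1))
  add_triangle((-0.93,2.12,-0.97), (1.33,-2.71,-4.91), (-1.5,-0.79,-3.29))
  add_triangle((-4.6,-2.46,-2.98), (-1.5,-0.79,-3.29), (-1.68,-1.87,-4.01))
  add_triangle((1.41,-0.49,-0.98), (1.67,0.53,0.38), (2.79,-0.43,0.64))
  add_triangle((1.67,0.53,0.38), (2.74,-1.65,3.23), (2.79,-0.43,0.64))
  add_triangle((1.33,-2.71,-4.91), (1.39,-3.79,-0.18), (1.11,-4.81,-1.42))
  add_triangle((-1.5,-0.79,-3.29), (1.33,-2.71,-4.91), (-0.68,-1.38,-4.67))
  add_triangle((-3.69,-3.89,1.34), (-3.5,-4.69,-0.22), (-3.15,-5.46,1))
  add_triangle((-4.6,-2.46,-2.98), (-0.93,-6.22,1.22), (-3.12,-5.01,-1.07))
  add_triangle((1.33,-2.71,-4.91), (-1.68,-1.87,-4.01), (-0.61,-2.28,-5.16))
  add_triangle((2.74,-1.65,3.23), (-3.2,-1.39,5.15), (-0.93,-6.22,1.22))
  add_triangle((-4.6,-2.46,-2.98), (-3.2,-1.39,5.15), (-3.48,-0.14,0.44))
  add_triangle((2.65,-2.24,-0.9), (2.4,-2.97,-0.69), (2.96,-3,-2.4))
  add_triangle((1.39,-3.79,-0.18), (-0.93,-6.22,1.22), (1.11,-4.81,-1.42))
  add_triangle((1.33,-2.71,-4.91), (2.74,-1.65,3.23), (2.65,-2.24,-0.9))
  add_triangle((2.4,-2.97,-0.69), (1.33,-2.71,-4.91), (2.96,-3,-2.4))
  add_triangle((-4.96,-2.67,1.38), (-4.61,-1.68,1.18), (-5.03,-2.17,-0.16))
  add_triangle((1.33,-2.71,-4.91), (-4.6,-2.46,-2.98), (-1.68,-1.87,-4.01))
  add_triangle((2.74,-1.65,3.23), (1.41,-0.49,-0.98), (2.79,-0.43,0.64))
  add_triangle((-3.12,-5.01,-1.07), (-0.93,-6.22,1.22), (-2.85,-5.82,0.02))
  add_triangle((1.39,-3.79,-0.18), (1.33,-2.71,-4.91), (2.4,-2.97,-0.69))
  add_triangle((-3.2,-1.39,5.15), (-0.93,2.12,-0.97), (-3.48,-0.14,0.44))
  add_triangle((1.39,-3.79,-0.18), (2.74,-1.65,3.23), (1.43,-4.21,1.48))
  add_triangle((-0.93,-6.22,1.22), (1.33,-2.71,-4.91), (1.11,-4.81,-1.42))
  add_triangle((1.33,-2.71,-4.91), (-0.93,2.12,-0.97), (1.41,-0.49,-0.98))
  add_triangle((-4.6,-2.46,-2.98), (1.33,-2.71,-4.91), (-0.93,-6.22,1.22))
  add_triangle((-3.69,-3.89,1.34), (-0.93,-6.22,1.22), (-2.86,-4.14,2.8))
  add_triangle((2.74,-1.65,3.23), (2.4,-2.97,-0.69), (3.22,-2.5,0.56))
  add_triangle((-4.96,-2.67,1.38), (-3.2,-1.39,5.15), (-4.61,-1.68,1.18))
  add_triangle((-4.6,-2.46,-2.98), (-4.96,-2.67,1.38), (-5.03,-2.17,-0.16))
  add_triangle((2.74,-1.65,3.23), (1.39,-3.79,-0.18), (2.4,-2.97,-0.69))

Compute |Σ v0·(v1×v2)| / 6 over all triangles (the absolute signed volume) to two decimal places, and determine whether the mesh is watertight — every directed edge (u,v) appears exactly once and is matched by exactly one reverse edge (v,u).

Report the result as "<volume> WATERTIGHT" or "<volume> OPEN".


Per-triangle v0·(v1×v2)/6:
  t1: +5.8917
  t2: +6.7895
  t3: +0.2047
  t4: +3.3657
  t5: +1.1164
  t6: +5.1645
  t7: +0.9145
  t8: +0.6997
  t9: +0.7197
  t10: +4.6485
  t11: +6.6994
  t12: +4.1794
  t13: +6.5474
  t14: +1.0723
  t15: +2.5519
  t16: +0.0037
  t17: +3.2985
  t18: -3.3227
  t19: +4.9077
  t20: +5.0518
  t21: +1.2203
  t22: +1.0635
  t23: +0.0789
  t24: +1.6245
  t25: +4.1947
  t26: +1.7541
  t27: +0.4776
  t28: +0.9507
  t29: +2.2284
  t30: -0.7105
  t31: +1.8731
  t32: -0.4955
  t33: +0.7218
  t34: +24.1166
  t35: +8.8668
  t36: +0.6074
  t37: +3.0431
  t38: -1.6024
  t39: +1.8601
  t40: +0.9878
  t41: +3.3643
  t42: +1.0740
  t43: +1.4563
  t44: +3.8421
  t45: +5.1423
  t46: +2.5037
  t47: +6.0671
  t48: +2.5367
  t49: +30.1025
  t50: +5.0655
  t51: +1.3516
  t52: +2.8509
  t53: +1.8725
  t54: +3.4794
Σ = +184.0742 → |volume| = 184.07

Directed edges: 162 total; 6 unmatched, e.g. (-3.5,-4.69,-0.22)→(-3.12,-5.01,-1.07) → open.

184.07 OPEN


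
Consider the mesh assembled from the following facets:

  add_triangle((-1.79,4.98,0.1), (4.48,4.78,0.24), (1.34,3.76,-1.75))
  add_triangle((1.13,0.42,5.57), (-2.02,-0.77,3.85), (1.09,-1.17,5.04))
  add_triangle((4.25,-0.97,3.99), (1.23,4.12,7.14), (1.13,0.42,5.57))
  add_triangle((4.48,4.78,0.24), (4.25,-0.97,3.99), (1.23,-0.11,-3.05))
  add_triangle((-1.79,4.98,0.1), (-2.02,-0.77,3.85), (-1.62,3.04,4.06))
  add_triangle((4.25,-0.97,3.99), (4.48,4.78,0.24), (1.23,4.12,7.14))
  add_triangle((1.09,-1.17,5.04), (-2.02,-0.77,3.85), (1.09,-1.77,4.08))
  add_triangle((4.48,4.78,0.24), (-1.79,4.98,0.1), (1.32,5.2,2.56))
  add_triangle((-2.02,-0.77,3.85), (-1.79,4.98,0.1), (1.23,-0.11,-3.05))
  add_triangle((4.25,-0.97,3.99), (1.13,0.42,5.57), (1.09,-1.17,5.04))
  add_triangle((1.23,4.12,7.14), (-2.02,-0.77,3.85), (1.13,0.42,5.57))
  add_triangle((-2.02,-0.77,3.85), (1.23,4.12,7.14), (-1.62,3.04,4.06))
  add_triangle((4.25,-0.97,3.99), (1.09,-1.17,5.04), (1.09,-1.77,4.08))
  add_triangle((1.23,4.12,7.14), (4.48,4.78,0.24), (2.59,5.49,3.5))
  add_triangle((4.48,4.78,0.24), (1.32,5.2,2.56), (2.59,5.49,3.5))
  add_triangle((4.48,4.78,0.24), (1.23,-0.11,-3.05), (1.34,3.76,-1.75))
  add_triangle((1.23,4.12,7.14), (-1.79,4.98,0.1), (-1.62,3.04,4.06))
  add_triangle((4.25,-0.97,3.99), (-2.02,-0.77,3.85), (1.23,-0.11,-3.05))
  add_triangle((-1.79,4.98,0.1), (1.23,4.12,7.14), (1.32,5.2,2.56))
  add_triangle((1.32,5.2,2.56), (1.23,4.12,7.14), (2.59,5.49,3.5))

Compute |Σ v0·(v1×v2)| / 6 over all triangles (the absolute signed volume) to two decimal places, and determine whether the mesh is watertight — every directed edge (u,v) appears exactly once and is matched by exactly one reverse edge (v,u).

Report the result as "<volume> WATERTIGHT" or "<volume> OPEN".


180.64 OPEN

Per-triangle v0·(v1×v2)/6:
  t1: +9.7129
  t2: +4.0970
  t3: +11.1818
  t4: +16.8023
  t5: +5.9315
  t6: +36.9625
  t7: +1.9502
  t8: +12.2514
  t9: +1.9907
  t10: +4.8711
  t11: +9.5284
  t12: +10.4834
  t13: +2.3335
  t14: +7.3553
  t15: +4.4482
  t16: +7.3562
  t17: +12.0865
  t18: +2.9715
  t19: +13.1550
  t20: +5.1729
Σ = +180.6423 → |volume| = 180.64

Directed edges: 60 total; 6 unmatched, e.g. (1.34,3.76,-1.75)→(-1.79,4.98,0.1) → open.


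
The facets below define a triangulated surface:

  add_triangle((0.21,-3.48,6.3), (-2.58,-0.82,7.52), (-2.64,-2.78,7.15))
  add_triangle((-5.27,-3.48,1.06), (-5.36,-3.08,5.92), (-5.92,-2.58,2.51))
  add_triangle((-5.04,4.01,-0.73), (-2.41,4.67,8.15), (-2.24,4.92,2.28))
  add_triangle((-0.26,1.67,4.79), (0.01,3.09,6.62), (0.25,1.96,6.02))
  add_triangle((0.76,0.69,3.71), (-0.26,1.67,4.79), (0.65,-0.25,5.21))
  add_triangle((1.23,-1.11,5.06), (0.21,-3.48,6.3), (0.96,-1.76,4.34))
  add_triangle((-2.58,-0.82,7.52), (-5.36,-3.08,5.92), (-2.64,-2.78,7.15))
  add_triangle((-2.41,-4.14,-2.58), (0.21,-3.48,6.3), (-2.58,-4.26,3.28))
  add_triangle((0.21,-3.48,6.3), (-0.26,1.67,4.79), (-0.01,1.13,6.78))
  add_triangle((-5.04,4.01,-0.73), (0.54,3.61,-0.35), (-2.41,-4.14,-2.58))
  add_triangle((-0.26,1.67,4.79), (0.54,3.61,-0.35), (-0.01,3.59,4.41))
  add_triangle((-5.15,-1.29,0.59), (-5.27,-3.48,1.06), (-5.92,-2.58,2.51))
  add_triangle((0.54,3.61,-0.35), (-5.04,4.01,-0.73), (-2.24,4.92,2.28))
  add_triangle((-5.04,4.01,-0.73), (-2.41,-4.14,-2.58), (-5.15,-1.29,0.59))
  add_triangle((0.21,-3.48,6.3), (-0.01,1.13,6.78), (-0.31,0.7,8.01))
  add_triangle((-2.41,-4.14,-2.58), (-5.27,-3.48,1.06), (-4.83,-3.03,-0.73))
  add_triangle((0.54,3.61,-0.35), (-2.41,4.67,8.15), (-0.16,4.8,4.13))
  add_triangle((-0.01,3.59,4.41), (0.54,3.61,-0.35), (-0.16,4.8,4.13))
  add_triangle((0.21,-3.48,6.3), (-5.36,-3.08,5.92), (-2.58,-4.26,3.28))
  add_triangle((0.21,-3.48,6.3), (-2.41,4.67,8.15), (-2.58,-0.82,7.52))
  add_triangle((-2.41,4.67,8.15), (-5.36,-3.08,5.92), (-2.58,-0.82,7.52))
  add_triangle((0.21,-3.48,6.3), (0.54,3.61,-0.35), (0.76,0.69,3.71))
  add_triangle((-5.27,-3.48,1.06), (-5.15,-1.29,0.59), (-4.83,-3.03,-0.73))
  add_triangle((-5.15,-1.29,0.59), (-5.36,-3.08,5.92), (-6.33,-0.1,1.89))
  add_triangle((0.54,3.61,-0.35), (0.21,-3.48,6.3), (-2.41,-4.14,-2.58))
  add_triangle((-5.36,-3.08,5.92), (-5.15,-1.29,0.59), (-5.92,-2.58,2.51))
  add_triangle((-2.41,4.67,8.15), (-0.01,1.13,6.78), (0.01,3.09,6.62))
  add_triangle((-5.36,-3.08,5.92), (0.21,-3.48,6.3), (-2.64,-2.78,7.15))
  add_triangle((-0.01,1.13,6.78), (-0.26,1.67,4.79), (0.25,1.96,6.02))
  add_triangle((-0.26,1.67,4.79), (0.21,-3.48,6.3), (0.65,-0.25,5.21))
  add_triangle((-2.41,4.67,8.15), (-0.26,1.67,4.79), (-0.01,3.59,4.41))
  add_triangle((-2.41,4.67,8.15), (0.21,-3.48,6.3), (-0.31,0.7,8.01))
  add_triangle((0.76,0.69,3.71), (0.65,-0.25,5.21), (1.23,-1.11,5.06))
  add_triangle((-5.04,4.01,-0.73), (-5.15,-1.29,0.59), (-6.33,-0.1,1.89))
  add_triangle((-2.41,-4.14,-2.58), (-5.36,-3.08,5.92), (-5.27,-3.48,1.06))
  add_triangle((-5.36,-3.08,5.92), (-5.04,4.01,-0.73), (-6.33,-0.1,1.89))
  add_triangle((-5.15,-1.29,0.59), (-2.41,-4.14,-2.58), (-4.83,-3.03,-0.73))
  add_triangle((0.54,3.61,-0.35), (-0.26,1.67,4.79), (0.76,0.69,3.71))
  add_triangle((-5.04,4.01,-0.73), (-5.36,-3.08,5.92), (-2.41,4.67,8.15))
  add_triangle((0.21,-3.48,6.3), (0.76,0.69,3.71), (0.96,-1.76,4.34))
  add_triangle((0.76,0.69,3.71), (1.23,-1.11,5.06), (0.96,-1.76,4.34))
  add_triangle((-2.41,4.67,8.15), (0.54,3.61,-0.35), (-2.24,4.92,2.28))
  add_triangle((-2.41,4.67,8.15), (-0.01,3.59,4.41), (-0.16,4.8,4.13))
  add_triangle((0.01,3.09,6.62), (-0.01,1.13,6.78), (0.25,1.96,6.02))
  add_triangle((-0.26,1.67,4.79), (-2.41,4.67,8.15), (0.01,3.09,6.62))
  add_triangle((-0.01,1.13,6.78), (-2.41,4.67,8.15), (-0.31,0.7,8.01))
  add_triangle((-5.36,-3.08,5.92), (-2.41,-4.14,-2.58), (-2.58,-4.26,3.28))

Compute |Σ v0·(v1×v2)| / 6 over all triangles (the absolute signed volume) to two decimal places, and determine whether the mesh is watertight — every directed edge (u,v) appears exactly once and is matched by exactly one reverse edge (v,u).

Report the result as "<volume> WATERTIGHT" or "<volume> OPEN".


Per-triangle v0·(v1×v2)/6:
  t1: +6.5998
  t2: +5.1205
  t3: +16.3795
  t4: -0.4010
  t5: +1.1366
  t6: +0.7323
  t7: +7.7756
  t8: +9.7408
  t9: -1.0788
  t10: +9.7491
  t11: +0.1703
  t12: +2.9664
  t13: +9.9663
  t14: +16.8937
  t15: +1.6837
  t16: +4.2380
  t17: +4.0502
  t18: +1.0011
  t19: +14.8225
  t20: +17.8733
  t21: +22.0142
  t22: -0.6961
  t23: +3.0921
  t24: +8.5027
  t25: -5.1137
  t26: +2.2649
  t27: +5.4573
  t28: +6.2499
  t29: -0.5284
  t30: +3.3166
  t31: +3.5589
  t32: +8.8727
  t33: +0.6750
  t34: +6.9385
  t35: +9.6019
  t36: +11.5750
  t37: +0.5667
  t38: +3.1153
  t39: +67.9175
  t40: -1.9193
  t41: -0.2171
  t42: +10.2471
  t43: +2.7451
  t44: +0.5598
  t45: -1.7675
  t46: +2.8365
  t47: +14.0654
Σ = +313.3509 → |volume| = 313.35

Directed edges: 141 total; 3 unmatched, e.g. (1.23,-1.11,5.06)→(0.21,-3.48,6.3) → open.

313.35 OPEN


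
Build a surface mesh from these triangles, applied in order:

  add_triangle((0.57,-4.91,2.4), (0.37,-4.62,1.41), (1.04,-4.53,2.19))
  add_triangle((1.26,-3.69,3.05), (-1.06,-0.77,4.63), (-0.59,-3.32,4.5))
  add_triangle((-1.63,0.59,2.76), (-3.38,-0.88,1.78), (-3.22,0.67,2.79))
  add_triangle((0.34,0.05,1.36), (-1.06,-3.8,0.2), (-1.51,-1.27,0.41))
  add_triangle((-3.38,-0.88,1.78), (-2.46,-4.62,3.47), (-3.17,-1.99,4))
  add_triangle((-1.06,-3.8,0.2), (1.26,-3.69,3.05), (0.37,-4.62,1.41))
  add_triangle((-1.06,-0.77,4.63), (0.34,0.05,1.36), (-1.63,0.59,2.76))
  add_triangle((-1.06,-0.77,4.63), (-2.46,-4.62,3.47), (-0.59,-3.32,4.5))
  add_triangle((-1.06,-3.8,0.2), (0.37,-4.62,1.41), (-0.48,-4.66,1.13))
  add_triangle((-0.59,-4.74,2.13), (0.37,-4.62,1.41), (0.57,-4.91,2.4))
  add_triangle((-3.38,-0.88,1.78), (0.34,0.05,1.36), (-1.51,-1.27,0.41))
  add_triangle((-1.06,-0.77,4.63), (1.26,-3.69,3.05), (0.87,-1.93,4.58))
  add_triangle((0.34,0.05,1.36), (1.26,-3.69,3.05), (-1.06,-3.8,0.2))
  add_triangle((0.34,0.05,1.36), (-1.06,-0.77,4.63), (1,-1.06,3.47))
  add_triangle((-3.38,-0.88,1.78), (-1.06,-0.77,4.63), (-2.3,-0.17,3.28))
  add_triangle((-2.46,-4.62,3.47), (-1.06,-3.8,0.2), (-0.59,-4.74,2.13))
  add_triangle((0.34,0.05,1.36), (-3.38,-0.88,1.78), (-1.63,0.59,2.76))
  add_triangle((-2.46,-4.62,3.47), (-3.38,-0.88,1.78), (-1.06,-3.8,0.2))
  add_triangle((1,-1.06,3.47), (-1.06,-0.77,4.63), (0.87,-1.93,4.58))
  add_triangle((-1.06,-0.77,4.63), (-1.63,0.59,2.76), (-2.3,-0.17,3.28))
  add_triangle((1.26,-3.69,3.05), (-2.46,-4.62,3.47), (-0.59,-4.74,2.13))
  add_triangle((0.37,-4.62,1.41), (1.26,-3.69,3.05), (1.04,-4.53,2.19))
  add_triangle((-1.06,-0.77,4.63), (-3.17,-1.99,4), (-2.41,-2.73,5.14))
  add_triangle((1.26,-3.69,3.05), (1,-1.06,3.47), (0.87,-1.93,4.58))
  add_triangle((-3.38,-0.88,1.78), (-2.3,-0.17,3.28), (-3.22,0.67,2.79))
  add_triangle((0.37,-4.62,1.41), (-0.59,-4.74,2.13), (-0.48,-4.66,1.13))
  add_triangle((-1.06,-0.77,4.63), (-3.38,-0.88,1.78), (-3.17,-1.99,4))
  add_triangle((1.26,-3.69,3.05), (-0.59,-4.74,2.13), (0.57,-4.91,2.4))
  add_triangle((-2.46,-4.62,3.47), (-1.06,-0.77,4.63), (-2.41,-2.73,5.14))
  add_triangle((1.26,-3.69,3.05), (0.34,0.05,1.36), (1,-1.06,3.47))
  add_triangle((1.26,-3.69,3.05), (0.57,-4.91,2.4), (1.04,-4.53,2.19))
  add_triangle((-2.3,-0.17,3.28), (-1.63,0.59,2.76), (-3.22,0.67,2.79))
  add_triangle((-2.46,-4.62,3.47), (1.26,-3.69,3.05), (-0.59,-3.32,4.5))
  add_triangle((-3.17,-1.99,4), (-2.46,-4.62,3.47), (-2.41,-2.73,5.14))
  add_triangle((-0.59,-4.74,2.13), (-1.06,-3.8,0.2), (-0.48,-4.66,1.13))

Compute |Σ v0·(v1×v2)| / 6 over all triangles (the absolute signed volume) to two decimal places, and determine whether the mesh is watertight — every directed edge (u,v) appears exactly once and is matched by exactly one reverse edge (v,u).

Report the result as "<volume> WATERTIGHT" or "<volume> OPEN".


44.77 OPEN

Per-triangle v0·(v1×v2)/6:
  t1: +0.3602
  t2: +2.8048
  t3: -0.9905
  t4: -1.0683
  t5: +3.7980
  t6: -1.3083
  t7: +0.7400
  t8: +4.6787
  t9: +0.3235
  t10: +0.7661
  t11: -0.7686
  t12: +2.9465
  t13: -1.3860
  t14: +0.6252
  t15: +1.5593
  t16: +2.8914
  t17: -0.9207
  t18: +5.1199
  t19: +0.9028
  t20: +0.9647
  t21: +3.9659
  t22: -0.4035
  t23: +2.0012
  t24: +0.8347
  t25: +1.4935
  t26: +0.6671
  t27: +2.0229
  t28: +1.0358
  t29: +1.4373
  t30: +0.0197
  t31: +0.5409
  t32: +0.6424
  t33: +4.7295
  t34: +3.1756
  t35: +0.5662
Σ = +44.7679 → |volume| = 44.77

Directed edges: 105 total; 3 unmatched, e.g. (-1.06,-3.8,0.2)→(-1.51,-1.27,0.41) → open.


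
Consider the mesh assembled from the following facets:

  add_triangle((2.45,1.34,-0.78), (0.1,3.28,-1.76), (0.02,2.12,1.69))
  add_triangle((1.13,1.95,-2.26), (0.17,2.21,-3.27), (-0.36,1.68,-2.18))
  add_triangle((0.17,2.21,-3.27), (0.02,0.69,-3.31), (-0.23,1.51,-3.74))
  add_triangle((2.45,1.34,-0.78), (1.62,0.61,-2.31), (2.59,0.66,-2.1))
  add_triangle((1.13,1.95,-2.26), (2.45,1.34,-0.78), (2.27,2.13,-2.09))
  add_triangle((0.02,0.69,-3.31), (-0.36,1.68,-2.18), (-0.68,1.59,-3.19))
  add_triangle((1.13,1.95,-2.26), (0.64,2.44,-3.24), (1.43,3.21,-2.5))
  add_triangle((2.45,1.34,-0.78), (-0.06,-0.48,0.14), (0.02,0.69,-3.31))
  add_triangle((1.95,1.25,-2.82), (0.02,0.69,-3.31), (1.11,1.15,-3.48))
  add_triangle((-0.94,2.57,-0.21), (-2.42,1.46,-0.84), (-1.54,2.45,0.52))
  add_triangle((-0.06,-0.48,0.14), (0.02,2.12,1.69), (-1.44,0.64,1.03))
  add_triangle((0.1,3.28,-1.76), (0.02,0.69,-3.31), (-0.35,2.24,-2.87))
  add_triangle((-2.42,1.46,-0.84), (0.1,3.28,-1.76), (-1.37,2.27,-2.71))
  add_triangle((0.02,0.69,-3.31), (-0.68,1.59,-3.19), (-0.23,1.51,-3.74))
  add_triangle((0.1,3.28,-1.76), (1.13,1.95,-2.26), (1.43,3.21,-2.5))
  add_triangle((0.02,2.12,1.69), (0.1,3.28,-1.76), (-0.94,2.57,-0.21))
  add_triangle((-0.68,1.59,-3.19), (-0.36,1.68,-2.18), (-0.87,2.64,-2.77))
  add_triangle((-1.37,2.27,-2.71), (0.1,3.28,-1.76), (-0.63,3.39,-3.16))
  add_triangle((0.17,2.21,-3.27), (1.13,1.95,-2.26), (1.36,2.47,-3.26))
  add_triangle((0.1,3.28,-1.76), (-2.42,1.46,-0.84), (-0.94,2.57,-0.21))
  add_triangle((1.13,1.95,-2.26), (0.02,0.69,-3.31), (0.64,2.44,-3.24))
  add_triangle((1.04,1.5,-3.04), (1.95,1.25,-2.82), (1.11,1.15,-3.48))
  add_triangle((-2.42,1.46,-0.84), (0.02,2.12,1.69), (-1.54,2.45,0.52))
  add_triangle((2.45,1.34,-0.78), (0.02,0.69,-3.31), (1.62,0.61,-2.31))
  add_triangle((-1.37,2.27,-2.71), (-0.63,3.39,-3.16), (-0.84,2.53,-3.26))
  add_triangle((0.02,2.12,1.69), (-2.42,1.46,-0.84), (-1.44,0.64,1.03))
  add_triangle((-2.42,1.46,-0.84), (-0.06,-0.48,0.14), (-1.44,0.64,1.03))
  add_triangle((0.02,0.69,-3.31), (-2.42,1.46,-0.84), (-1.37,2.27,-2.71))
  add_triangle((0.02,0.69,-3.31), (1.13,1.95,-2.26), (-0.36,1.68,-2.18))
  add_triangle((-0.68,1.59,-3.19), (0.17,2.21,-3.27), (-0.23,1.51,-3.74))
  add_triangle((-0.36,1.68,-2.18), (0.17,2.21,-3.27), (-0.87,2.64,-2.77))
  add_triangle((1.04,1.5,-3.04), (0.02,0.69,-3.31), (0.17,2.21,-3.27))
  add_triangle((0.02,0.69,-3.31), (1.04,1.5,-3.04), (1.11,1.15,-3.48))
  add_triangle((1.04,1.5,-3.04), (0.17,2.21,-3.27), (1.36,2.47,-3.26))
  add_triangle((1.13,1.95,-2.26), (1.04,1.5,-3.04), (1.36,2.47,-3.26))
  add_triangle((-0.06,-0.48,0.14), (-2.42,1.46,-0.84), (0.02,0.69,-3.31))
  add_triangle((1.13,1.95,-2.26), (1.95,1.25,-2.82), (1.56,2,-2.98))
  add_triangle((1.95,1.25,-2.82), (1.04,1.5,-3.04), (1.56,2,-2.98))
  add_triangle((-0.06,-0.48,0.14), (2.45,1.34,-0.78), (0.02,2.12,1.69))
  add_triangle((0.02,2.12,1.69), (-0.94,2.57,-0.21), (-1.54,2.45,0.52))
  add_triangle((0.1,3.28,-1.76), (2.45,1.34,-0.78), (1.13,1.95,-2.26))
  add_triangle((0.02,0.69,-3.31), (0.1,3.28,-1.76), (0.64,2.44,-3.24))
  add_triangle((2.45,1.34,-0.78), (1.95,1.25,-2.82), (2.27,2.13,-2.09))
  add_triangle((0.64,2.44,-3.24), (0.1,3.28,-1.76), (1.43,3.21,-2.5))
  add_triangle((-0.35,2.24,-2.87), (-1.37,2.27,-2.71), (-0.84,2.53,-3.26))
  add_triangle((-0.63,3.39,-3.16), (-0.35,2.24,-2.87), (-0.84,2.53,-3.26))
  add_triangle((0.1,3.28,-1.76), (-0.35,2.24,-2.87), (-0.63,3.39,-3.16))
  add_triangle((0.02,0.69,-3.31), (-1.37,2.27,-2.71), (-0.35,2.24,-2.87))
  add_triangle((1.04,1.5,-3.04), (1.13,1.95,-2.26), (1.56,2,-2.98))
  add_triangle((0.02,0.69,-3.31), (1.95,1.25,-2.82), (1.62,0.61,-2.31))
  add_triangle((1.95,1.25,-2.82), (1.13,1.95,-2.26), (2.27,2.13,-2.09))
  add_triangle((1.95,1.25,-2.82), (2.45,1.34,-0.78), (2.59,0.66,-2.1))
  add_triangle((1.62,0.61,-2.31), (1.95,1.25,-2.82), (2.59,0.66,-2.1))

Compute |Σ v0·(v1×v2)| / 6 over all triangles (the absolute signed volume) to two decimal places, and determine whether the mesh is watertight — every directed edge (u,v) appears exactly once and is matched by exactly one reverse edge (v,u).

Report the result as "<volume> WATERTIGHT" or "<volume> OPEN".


Per-triangle v0·(v1×v2)/6:
  t1: +3.7224
  t2: +0.2231
  t3: +0.2735
  t4: -0.4105
  t5: +0.0543
  t6: -0.2824
  t7: +0.3646
  t8: +0.5697
  t9: +0.0549
  t10: +0.7806
  t11: +0.2568
  t12: +0.6713
  t13: +1.9655
  t14: +0.1528
  t15: -0.4288
  t16: +1.5456
  t17: -0.1583
  t18: +0.4569
  t19: +0.1270
  t20: +1.6065
  t21: +0.5806
  t22: +0.2889
  t23: +0.1256
  t24: -0.8699
  t25: +0.3589
  t26: +1.4708
  t27: +0.3037
  t28: +1.2984
  t29: -1.0592
  t30: +0.3382
  t31: -0.0839
  t32: +0.7896
  t33: +0.2811
  t34: +0.4880
  t35: +0.0522
  t36: +0.6450
  t37: +0.0850
  t38: +0.3031
  t39: +0.4139
  t40: +0.7592
  t41: +1.5627
  t42: +0.9101
  t43: +0.6954
  t44: +1.1656
  t45: -0.0399
  t46: +0.1972
  t47: +0.3621
  t48: +0.9101
  t49: +0.1329
  t50: +0.4497
  t51: +0.6124
  t52: +0.7750
  t53: +0.2185
Σ = +26.0664 → |volume| = 26.07

Directed edges: 159 total; 3 unmatched, e.g. (-0.87,2.64,-2.77)→(-0.68,1.59,-3.19) → open.

26.07 OPEN


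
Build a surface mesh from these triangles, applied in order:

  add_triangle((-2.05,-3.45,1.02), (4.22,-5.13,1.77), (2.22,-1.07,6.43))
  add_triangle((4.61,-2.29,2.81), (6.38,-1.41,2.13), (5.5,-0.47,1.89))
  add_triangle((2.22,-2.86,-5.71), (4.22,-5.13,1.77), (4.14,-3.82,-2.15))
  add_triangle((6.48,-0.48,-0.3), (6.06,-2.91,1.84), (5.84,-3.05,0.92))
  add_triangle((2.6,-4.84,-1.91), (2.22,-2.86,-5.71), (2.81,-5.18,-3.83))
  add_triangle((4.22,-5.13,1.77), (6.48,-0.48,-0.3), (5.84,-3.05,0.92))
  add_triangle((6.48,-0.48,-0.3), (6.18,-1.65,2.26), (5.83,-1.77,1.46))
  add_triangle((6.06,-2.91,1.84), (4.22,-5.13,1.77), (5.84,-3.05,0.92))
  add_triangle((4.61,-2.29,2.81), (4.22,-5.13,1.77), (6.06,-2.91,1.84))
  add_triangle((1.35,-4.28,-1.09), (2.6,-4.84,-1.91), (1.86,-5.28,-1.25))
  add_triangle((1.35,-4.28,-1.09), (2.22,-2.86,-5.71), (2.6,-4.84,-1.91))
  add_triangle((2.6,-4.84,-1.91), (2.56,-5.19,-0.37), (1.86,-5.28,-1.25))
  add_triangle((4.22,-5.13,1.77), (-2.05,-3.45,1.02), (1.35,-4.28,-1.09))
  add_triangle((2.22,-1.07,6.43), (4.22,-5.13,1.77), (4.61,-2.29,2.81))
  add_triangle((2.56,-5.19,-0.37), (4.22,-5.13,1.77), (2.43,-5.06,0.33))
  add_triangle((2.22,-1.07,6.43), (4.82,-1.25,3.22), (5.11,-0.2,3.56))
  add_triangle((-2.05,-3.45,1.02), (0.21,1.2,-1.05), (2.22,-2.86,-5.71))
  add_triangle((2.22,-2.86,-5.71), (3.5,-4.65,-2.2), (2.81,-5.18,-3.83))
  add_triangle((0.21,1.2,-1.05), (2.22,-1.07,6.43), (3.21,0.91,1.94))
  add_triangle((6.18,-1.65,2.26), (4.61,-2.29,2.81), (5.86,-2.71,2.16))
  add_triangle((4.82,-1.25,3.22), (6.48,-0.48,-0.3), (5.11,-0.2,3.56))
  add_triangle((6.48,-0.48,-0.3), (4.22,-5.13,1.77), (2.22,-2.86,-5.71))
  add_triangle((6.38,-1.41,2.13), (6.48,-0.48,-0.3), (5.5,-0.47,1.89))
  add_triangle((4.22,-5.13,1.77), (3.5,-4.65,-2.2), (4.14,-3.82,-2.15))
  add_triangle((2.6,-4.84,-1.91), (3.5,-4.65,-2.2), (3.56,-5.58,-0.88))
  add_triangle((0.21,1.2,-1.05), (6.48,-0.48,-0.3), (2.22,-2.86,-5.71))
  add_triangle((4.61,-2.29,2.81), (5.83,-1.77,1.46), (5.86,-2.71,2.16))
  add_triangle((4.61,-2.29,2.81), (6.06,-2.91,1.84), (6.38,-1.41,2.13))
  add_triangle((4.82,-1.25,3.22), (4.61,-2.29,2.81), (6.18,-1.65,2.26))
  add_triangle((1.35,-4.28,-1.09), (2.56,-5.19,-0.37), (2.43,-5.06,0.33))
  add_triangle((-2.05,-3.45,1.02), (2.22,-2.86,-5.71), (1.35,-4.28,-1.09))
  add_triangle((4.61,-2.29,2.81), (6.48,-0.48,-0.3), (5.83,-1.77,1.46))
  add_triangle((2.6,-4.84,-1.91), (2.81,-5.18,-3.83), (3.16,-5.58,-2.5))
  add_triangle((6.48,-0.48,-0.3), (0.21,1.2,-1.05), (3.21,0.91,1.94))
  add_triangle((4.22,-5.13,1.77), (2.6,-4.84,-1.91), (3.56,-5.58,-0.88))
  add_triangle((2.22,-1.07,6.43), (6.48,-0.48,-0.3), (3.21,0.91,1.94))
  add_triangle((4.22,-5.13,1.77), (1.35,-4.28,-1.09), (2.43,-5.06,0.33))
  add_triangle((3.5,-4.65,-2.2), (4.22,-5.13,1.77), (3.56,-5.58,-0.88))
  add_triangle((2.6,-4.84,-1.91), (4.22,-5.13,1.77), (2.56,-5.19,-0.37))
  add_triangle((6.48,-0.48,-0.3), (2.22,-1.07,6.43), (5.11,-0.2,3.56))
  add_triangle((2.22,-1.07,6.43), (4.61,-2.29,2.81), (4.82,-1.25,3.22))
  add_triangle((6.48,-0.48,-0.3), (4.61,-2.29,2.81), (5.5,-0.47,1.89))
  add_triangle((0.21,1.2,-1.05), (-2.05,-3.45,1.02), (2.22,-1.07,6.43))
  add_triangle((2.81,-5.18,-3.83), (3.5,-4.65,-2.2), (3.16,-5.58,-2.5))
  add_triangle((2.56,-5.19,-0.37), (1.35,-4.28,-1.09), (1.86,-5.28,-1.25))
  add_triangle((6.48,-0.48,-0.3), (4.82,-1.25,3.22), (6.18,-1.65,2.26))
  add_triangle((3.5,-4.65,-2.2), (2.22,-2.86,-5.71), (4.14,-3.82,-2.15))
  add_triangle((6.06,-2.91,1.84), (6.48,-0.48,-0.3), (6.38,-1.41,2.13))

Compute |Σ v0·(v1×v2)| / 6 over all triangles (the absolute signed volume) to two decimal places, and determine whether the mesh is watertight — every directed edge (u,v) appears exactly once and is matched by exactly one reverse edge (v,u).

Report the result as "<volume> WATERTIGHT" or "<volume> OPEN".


169.85 OPEN

Per-triangle v0·(v1×v2)/6:
  t1: +25.1345
  t2: +1.0802
  t3: -6.1055
  t4: +2.8304
  t5: -0.8837
  t6: +0.6376
  t7: +1.4522
  t8: +2.7957
  t9: +4.3830
  t10: +0.1665
  t11: +3.1775
  t12: +1.1684
  t13: +10.4108
  t14: +11.8134
  t15: +1.1312
  t16: +4.5297
  t17: +3.4630
  t18: +3.7488
  t19: +2.0346
  t20: +1.3077
  t21: +4.3253
  t22: +34.8948
  t23: +2.0073
  t24: +4.2091
  t25: +1.2342
  t26: +10.3896
  t27: -0.8983
  t28: +2.3703
  t29: +1.6326
  t30: +0.4995
  t31: +9.3669
  t32: -0.7290
  t33: +0.2275
  t34: +4.0315
  t35: +0.1602
  t36: +10.1407
  t37: -1.1740
  t38: +2.5710
  t39: +2.6800
  t40: -4.9726
  t41: +4.4565
  t42: -4.3088
  t43: +0.6268
  t44: +1.2298
  t45: +0.0698
  t46: +1.9779
  t47: +4.2526
  t48: +4.2998
Σ = +169.8468 → |volume| = 169.85

Directed edges: 144 total; 6 unmatched, e.g. (6.18,-1.65,2.26)→(5.83,-1.77,1.46) → open.


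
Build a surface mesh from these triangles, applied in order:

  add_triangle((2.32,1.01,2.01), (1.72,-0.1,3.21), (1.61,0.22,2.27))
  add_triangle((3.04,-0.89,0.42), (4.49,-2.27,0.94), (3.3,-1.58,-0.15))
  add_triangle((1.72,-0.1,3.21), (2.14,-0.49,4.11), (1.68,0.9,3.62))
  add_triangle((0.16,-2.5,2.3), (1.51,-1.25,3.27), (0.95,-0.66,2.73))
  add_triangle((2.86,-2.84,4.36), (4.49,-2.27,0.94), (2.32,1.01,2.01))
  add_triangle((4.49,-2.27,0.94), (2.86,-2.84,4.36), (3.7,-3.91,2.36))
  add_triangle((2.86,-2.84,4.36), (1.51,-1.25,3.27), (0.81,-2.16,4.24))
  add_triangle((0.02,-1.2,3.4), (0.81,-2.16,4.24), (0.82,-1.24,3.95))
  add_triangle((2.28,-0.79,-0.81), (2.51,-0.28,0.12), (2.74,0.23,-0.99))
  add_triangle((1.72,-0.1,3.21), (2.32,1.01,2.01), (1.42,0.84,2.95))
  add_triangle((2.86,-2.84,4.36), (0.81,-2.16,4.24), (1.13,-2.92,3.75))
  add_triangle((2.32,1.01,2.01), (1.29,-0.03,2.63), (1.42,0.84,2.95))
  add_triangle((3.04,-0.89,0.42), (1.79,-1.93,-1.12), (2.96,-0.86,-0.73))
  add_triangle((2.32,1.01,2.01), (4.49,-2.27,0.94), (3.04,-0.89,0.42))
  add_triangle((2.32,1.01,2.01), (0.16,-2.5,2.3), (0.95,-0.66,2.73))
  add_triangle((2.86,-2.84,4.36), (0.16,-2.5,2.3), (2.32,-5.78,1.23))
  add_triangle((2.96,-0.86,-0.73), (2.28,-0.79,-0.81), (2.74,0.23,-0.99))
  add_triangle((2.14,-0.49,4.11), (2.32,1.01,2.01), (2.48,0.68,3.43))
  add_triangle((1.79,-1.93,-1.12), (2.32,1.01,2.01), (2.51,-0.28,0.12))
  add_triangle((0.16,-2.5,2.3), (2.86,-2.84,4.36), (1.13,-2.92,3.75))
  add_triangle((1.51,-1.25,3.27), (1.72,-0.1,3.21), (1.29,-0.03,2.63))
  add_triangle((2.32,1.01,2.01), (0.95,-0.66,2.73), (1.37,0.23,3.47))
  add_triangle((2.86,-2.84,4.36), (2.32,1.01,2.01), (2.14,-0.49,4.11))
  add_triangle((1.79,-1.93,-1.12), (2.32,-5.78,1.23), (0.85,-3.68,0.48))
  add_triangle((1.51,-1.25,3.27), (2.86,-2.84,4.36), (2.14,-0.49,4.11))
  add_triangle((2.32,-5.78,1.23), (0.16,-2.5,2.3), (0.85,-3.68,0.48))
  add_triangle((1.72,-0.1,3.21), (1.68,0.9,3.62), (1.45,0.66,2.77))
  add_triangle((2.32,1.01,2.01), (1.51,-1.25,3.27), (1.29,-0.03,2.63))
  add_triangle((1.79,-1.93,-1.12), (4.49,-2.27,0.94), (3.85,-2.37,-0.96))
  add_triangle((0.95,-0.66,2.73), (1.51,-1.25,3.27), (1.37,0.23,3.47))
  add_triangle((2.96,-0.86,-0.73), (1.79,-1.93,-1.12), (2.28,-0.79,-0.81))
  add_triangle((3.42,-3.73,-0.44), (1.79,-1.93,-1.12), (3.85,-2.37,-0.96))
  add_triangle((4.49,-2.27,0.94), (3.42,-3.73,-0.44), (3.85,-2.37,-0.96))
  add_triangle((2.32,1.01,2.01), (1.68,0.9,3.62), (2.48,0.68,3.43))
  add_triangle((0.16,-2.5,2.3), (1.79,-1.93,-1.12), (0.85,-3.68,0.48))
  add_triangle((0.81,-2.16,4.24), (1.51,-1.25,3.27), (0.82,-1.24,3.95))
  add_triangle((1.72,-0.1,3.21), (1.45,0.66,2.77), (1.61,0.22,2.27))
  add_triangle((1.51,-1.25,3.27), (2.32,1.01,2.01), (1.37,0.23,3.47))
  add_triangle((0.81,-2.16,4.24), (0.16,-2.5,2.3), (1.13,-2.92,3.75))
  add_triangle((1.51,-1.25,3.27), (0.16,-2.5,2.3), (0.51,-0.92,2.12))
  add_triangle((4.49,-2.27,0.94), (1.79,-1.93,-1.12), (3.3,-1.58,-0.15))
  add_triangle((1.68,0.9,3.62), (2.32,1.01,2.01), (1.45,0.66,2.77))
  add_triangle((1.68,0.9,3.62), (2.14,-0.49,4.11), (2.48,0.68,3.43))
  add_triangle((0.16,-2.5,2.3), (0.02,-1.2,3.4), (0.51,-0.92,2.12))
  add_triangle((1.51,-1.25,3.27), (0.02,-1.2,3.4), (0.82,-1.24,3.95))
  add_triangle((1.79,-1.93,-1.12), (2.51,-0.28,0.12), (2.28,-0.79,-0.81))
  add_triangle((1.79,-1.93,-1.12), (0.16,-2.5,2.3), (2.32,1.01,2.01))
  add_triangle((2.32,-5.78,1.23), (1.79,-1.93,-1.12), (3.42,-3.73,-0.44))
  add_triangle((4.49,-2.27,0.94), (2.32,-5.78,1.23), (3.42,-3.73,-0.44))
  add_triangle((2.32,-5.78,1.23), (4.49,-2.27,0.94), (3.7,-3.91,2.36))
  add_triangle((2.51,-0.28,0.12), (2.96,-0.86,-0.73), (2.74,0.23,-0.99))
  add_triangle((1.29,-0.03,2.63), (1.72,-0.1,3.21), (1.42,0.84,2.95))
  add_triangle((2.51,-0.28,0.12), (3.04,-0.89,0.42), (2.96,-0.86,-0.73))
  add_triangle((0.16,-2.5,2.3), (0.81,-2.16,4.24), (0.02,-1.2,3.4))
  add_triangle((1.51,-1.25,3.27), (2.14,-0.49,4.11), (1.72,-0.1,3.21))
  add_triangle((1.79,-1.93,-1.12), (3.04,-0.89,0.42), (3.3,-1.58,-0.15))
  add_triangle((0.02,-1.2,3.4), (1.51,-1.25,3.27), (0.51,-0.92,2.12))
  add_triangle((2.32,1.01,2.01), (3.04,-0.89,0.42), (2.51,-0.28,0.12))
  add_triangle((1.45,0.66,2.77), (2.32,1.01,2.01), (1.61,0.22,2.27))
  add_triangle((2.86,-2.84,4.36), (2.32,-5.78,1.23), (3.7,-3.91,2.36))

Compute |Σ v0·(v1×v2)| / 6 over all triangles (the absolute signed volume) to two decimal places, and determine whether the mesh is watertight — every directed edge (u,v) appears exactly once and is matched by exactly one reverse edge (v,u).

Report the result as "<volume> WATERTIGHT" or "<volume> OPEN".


43.61 WATERTIGHT

Per-triangle v0·(v1×v2)/6:
  t1: +0.0326
  t2: +0.3928
  t3: -0.0840
  t4: +0.4630
  t5: +7.7344
  t6: +4.0863
  t7: +0.9829
  t8: +0.3681
  t9: -0.4571
  t10: +0.7119
  t11: +1.2654
  t12: -0.5231
  t13: +0.8159
  t14: +1.0915
  t15: -0.9975
  t16: +5.9811
  t17: +0.1452
  t18: +0.3558
  t19: -0.7348
  t20: +0.5003
  t21: +0.0800
  t22: -0.6776
  t23: +2.5288
  t24: +1.2212
  t25: +0.6537
  t26: +1.3143
  t27: -0.0851
  t28: -0.6666
  t29: -0.8809
  t30: +0.2149
  t31: +0.1296
  t32: +0.9216
  t33: +2.2780
  t34: +0.4180
  t35: -1.2762
  t36: +0.4639
  t37: -0.1625
  t38: +1.4058
  t39: +0.5876
  t40: -0.3604
  t41: +0.7439
  t42: -0.0746
  t43: +0.7859
  t44: -0.4617
  t45: -0.1735
  t46: -0.3951
  t47: -4.9180
  t48: +1.6286
  t49: +5.0999
  t50: +4.3299
  t51: +0.4437
  t52: +0.0550
  t53: +0.2617
  t54: +0.6960
  t55: +0.0087
  t56: -0.0064
  t57: -0.1181
  t58: +0.5834
  t59: -0.2912
  t60: +5.1765
Σ = +43.6136 → |volume| = 43.61

Directed edges: 180 total, each appears once with its reverse present → watertight.


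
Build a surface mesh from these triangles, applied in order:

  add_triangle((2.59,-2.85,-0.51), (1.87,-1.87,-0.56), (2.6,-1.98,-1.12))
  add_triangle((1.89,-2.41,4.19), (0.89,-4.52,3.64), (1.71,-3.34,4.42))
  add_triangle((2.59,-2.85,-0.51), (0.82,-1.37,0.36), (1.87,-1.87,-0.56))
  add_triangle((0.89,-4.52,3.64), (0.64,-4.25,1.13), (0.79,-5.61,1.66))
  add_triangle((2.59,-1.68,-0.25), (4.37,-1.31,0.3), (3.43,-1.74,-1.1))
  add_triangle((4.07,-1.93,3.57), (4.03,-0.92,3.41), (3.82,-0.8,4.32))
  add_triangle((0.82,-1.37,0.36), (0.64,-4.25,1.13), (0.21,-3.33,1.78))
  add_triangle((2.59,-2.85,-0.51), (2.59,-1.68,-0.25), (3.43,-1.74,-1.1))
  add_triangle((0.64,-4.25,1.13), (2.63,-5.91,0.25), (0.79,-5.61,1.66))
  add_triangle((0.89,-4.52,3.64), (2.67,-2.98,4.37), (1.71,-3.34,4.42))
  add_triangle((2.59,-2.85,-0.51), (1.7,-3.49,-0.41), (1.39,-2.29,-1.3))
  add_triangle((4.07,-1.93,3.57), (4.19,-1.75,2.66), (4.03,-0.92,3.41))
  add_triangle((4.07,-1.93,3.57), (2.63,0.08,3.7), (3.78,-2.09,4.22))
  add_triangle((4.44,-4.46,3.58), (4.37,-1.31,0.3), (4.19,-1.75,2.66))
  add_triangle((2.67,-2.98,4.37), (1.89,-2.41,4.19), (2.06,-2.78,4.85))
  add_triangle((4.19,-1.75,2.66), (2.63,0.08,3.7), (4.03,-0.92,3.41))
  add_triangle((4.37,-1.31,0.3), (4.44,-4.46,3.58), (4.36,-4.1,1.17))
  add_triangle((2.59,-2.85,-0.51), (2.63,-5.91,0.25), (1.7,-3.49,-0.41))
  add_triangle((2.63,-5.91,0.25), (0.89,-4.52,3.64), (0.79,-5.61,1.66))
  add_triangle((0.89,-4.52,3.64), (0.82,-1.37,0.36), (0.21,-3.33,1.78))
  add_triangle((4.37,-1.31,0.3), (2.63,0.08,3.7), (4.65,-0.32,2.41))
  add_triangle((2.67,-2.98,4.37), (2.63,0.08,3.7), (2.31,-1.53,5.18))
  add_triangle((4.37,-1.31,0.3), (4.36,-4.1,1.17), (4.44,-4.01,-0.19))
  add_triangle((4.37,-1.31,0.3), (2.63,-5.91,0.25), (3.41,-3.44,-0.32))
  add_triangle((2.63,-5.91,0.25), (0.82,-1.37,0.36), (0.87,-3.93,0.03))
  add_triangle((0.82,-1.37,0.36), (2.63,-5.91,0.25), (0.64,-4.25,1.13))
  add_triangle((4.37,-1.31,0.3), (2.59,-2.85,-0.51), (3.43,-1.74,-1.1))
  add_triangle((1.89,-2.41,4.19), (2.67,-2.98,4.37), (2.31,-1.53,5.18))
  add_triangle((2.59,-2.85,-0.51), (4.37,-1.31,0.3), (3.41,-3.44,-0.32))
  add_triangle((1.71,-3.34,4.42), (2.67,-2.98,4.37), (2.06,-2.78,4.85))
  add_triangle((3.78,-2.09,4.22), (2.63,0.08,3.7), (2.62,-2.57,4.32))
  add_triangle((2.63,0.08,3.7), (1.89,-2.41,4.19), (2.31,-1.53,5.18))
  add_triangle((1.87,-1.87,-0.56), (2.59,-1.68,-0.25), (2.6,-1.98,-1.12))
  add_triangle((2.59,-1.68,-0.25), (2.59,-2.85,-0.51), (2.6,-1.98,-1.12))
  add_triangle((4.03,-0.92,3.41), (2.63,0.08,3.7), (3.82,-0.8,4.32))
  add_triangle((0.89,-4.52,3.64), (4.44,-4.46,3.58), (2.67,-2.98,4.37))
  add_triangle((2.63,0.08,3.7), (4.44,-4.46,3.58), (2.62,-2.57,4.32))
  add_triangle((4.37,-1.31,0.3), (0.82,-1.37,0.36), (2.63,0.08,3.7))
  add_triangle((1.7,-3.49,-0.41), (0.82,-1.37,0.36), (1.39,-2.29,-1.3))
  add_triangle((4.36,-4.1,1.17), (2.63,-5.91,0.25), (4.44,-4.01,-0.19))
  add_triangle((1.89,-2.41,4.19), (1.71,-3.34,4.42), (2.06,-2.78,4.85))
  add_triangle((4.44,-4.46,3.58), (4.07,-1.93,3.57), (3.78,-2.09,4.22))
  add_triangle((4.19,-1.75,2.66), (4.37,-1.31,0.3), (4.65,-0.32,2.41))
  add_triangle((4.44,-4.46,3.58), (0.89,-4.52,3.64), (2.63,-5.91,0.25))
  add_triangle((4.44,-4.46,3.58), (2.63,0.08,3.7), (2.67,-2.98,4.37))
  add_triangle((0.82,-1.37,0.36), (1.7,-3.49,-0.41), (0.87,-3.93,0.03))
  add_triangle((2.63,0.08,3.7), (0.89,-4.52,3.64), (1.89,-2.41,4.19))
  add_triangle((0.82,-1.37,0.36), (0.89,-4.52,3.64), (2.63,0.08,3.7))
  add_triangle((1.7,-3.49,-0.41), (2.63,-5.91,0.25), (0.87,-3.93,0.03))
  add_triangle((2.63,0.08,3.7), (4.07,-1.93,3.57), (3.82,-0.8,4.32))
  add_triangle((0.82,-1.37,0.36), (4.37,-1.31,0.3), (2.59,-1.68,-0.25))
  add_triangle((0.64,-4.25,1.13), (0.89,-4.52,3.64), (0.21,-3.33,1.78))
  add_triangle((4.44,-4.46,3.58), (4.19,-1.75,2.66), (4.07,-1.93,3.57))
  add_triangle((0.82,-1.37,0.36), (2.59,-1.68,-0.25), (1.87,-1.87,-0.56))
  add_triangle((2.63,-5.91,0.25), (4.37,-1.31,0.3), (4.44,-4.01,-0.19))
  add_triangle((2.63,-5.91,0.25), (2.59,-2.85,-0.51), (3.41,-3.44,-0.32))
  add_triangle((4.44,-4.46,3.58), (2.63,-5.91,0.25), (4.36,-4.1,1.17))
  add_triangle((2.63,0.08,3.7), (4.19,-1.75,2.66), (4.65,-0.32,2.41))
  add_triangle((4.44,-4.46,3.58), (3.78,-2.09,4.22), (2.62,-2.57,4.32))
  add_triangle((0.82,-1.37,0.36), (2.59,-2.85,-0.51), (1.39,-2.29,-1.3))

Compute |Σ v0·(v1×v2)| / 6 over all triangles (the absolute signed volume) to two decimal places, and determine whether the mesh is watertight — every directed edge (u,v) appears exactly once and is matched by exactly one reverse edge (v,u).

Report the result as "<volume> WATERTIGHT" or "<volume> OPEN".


Per-triangle v0·(v1×v2)/6:
  t1: +0.0237
  t2: -0.0619
  t3: -0.0035
  t4: -0.1196
  t5: -0.6571
  t6: +0.7373
  t7: -0.3880
  t8: -0.4428
  t9: +0.1563
  t10: +1.1535
  t11: +0.6927
  t12: +0.6624
  t13: +1.0953
  t14: +4.2282
  t15: +0.0369
  t16: -0.3813
  t17: +4.6782
  t18: +0.6347
  t19: +4.2256
  t20: -0.6233
  t21: -1.4305
  t22: +2.1595
  t23: +2.7054
  t24: +2.1892
  t25: +0.2333
  t26: -0.5691
  t27: +1.6603
  t28: +0.6987
  t29: +0.3744
  t30: +0.5948
  t31: +1.8880
  t32: -1.0137
  t33: -0.1984
  t34: +0.4060
  t35: +0.4257
  t36: +5.3048
  t37: -4.3740
  t38: -3.0738
  t39: -0.1747
  t40: +3.5048
  t41: -0.0730
  t42: +1.5079
  t43: +2.6078
  t44: +12.0868
  t45: +4.8140
  t46: -0.3601
  t47: -0.4689
  t48: -3.0419
  t49: +0.5025
  t50: +0.0832
  t51: -0.5502
  t52: +0.6360
  t53: +1.6721
  t54: -0.2618
  t55: -1.9813
  t56: +0.5611
  t57: +6.0595
  t58: +2.7460
  t59: +2.7349
  t60: -0.3784
Σ = +55.8543 → |volume| = 55.85

Directed edges: 180 total, each appears once with its reverse present → watertight.

55.85 WATERTIGHT
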